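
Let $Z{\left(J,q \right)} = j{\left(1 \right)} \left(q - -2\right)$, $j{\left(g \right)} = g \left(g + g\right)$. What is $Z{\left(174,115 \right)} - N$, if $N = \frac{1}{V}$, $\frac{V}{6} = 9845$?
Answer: $\frac{13822379}{59070} \approx 234.0$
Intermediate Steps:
$j{\left(g \right)} = 2 g^{2}$ ($j{\left(g \right)} = g 2 g = 2 g^{2}$)
$V = 59070$ ($V = 6 \cdot 9845 = 59070$)
$N = \frac{1}{59070} \approx 1.6929 \cdot 10^{-5}$
$Z{\left(J,q \right)} = 4 + 2 q$ ($Z{\left(J,q \right)} = 2 \cdot 1^{2} \left(q - -2\right) = 2 \cdot 1 \left(q + 2\right) = 2 \left(2 + q\right) = 4 + 2 q$)
$Z{\left(174,115 \right)} - N = \left(4 + 2 \cdot 115\right) - \frac{1}{59070} = \left(4 + 230\right) - \frac{1}{59070} = 234 - \frac{1}{59070} = \frac{13822379}{59070}$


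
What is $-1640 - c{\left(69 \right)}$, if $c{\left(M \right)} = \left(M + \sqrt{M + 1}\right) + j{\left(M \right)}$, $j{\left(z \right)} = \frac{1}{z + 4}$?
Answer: $- \frac{124758}{73} - \sqrt{70} \approx -1717.4$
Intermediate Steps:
$j{\left(z \right)} = \frac{1}{4 + z}$
$c{\left(M \right)} = M + \sqrt{1 + M} + \frac{1}{4 + M}$ ($c{\left(M \right)} = \left(M + \sqrt{M + 1}\right) + \frac{1}{4 + M} = \left(M + \sqrt{1 + M}\right) + \frac{1}{4 + M} = M + \sqrt{1 + M} + \frac{1}{4 + M}$)
$-1640 - c{\left(69 \right)} = -1640 - \frac{1 + \left(4 + 69\right) \left(69 + \sqrt{1 + 69}\right)}{4 + 69} = -1640 - \frac{1 + 73 \left(69 + \sqrt{70}\right)}{73} = -1640 - \frac{1 + \left(5037 + 73 \sqrt{70}\right)}{73} = -1640 - \frac{5038 + 73 \sqrt{70}}{73} = -1640 - \left(\frac{5038}{73} + \sqrt{70}\right) = - \frac{124758}{73} - \sqrt{70}$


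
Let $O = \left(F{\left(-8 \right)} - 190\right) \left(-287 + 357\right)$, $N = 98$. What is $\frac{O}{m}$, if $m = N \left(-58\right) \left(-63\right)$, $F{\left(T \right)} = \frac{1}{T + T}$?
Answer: $- \frac{15205}{409248} \approx -0.037153$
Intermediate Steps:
$F{\left(T \right)} = \frac{1}{2 T}$
$O = - \frac{106435}{8}$ ($O = \left(\frac{1}{2 \left(-8\right)} - 190\right) \left(-287 + 357\right) = \left(\frac{1}{2} \left(- \frac{1}{8}\right) - 190\right) 70 = \left(- \frac{1}{16} - 190\right) 70 = \left(- \frac{3041}{16}\right) 70 = - \frac{106435}{8} \approx -13304.0$)
$m = 358092$ ($m = 98 \left(-58\right) \left(-63\right) = \left(-5684\right) \left(-63\right) = 358092$)
$\frac{O}{m} = - \frac{106435}{8 \cdot 358092} = \left(- \frac{106435}{8}\right) \frac{1}{358092} = - \frac{15205}{409248}$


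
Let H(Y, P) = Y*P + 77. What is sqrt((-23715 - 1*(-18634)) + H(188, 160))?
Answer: 2*sqrt(6269) ≈ 158.35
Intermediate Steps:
H(Y, P) = 77 + P*Y (H(Y, P) = P*Y + 77 = 77 + P*Y)
sqrt((-23715 - 1*(-18634)) + H(188, 160)) = sqrt((-23715 - 1*(-18634)) + (77 + 160*188)) = sqrt((-23715 + 18634) + (77 + 30080)) = sqrt(-5081 + 30157) = sqrt(25076) = 2*sqrt(6269)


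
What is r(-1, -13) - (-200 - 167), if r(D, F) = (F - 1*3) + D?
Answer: 350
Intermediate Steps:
r(D, F) = -3 + D + F (r(D, F) = (F - 3) + D = (-3 + F) + D = -3 + D + F)
r(-1, -13) - (-200 - 167) = (-3 - 1 - 13) - (-200 - 167) = -17 - 1*(-367) = -17 + 367 = 350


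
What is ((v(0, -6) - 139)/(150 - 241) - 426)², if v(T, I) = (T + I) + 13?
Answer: 1492585956/8281 ≈ 1.8024e+5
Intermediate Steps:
v(T, I) = 13 + I + T (v(T, I) = (I + T) + 13 = 13 + I + T)
((v(0, -6) - 139)/(150 - 241) - 426)² = (((13 - 6 + 0) - 139)/(150 - 241) - 426)² = ((7 - 139)/(-91) - 426)² = (-132*(-1/91) - 426)² = (132/91 - 426)² = (-38634/91)² = 1492585956/8281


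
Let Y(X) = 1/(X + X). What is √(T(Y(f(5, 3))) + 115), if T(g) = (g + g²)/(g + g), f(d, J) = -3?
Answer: √4155/6 ≈ 10.743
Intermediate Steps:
Y(X) = 1/(2*X)
T(g) = (g + g²)/(2*g) (T(g) = (g + g²)/((2*g)) = (g + g²)*(1/(2*g)) = (g + g²)/(2*g))
√(T(Y(f(5, 3))) + 115) = √((½ + ((½)/(-3))/2) + 115) = √((½ + ((½)*(-⅓))/2) + 115) = √((½ + (½)*(-⅙)) + 115) = √((½ - 1/12) + 115) = √(5/12 + 115) = √(1385/12) = √4155/6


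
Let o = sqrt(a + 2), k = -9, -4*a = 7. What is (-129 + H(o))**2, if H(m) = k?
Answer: 19044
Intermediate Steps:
a = -7/4 (a = -1/4*7 = -7/4 ≈ -1.7500)
o = 1/2 (o = sqrt(-7/4 + 2) = sqrt(1/4) = 1/2 ≈ 0.50000)
H(m) = -9
(-129 + H(o))**2 = (-129 - 9)**2 = (-138)**2 = 19044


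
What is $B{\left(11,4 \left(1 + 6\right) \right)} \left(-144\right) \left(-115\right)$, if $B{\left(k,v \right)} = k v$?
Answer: $5100480$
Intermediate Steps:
$B{\left(11,4 \left(1 + 6\right) \right)} \left(-144\right) \left(-115\right) = 11 \cdot 4 \left(1 + 6\right) \left(-144\right) \left(-115\right) = 11 \cdot 4 \cdot 7 \left(-144\right) \left(-115\right) = 11 \cdot 28 \left(-144\right) \left(-115\right) = 308 \left(-144\right) \left(-115\right) = \left(-44352\right) \left(-115\right) = 5100480$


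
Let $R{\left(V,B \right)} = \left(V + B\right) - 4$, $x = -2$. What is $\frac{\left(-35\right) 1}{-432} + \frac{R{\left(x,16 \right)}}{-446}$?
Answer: $\frac{5645}{96336} \approx 0.058597$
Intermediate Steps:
$R{\left(V,B \right)} = -4 + B + V$ ($R{\left(V,B \right)} = \left(B + V\right) - 4 = -4 + B + V$)
$\frac{\left(-35\right) 1}{-432} + \frac{R{\left(x,16 \right)}}{-446} = \frac{\left(-35\right) 1}{-432} + \frac{-4 + 16 - 2}{-446} = \left(-35\right) \left(- \frac{1}{432}\right) + 10 \left(- \frac{1}{446}\right) = \frac{35}{432} - \frac{5}{223} = \frac{5645}{96336}$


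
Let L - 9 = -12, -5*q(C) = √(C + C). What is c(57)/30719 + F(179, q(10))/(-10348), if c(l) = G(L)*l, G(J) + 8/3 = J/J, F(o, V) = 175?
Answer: -489145/24452324 ≈ -0.020004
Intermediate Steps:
q(C) = -√2*√C/5 (q(C) = -√(C + C)/5 = -√2*√C/5)
L = -3 (L = 9 - 12 = -3)
G(J) = -5/3 (G(J) = -8/3 + J/J = -8/3 + 1 = -5/3)
c(l) = -5*l/3
c(57)/30719 + F(179, q(10))/(-10348) = -5/3*57/30719 + 175/(-10348) = -95*1/30719 + 175*(-1/10348) = -95/30719 - 175/10348 = -489145/24452324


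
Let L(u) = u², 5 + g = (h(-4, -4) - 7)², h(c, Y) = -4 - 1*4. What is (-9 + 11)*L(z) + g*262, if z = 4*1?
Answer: 57672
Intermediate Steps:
z = 4
h(c, Y) = -8 (h(c, Y) = -4 - 4 = -8)
g = 220 (g = -5 + (-8 - 7)² = -5 + (-15)² = -5 + 225 = 220)
(-9 + 11)*L(z) + g*262 = (-9 + 11)*4² + 220*262 = 2*16 + 57640 = 32 + 57640 = 57672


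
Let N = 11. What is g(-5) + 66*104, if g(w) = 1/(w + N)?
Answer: 41185/6 ≈ 6864.2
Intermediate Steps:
g(w) = 1/(11 + w) (g(w) = 1/(w + 11) = 1/(11 + w))
g(-5) + 66*104 = 1/(11 - 5) + 66*104 = 1/6 + 6864 = ⅙ + 6864 = 41185/6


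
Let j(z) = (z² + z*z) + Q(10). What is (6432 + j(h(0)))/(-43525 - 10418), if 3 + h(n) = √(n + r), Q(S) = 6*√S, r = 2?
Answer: -6454/53943 - 2*√10/17981 + 4*√2/17981 ≈ -0.11968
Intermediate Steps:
h(n) = -3 + √(2 + n) (h(n) = -3 + √(n + 2) = -3 + √(2 + n))
j(z) = 2*z² + 6*√10 (j(z) = (z² + z*z) + 6*√10 = (z² + z²) + 6*√10 = 2*z² + 6*√10)
(6432 + j(h(0)))/(-43525 - 10418) = (6432 + (2*(-3 + √(2 + 0))² + 6*√10))/(-43525 - 10418) = (6432 + (2*(-3 + √2)² + 6*√10))/(-53943) = (6432 + 2*(-3 + √2)² + 6*√10)*(-1/53943) = -2144/17981 - 2*√10/17981 - 2*(-3 + √2)²/53943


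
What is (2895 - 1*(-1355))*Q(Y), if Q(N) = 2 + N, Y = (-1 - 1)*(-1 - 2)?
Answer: 34000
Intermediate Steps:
Y = 6 (Y = -2*(-3) = 6)
(2895 - 1*(-1355))*Q(Y) = (2895 - 1*(-1355))*(2 + 6) = (2895 + 1355)*8 = 4250*8 = 34000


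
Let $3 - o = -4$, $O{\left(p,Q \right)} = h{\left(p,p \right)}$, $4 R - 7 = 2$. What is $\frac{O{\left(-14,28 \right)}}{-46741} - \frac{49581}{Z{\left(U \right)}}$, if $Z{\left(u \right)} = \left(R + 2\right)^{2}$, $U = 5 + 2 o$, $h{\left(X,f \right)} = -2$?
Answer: $- \frac{37079447758}{13508149} \approx -2745.0$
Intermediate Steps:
$R = \frac{9}{4}$ ($R = \frac{7}{4} + \frac{1}{4} \cdot 2 = \frac{7}{4} + \frac{1}{2} = \frac{9}{4} \approx 2.25$)
$O{\left(p,Q \right)} = -2$
$o = 7$ ($o = 3 - -4 = 3 + 4 = 7$)
$U = 19$ ($U = 5 + 2 \cdot 7 = 5 + 14 = 19$)
$Z{\left(u \right)} = \frac{289}{16}$ ($Z{\left(u \right)} = \left(\frac{9}{4} + 2\right)^{2} = \left(\frac{17}{4}\right)^{2} = \frac{289}{16}$)
$\frac{O{\left(-14,28 \right)}}{-46741} - \frac{49581}{Z{\left(U \right)}} = - \frac{2}{-46741} - \frac{49581}{\frac{289}{16}} = \left(-2\right) \left(- \frac{1}{46741}\right) - \frac{793296}{289} = \frac{2}{46741} - \frac{793296}{289} = - \frac{37079447758}{13508149}$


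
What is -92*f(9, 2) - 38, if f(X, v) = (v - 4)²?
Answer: -406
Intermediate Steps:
f(X, v) = (-4 + v)²
-92*f(9, 2) - 38 = -92*(-4 + 2)² - 38 = -92*(-2)² - 38 = -92*4 - 38 = -368 - 38 = -406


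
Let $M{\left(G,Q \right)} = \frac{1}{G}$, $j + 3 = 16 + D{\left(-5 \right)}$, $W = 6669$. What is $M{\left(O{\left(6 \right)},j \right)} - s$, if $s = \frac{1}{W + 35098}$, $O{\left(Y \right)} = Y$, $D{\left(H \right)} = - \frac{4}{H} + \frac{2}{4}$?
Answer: $\frac{41761}{250602} \approx 0.16664$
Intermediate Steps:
$D{\left(H \right)} = \frac{1}{2} - \frac{4}{H}$ ($D{\left(H \right)} = - \frac{4}{H} + 2 \cdot \frac{1}{4} = - \frac{4}{H} + \frac{1}{2} = \frac{1}{2} - \frac{4}{H}$)
$j = \frac{143}{10}$ ($j = -3 + \left(16 + \frac{-8 - 5}{2 \left(-5\right)}\right) = -3 + \left(16 + \frac{1}{2} \left(- \frac{1}{5}\right) \left(-13\right)\right) = -3 + \left(16 + \frac{13}{10}\right) = -3 + \frac{173}{10} = \frac{143}{10} \approx 14.3$)
$s = \frac{1}{41767}$ ($s = \frac{1}{6669 + 35098} = \frac{1}{41767} \approx 2.3942 \cdot 10^{-5}$)
$M{\left(O{\left(6 \right)},j \right)} - s = \frac{1}{6} - \frac{1}{41767} = \frac{41761}{250602}$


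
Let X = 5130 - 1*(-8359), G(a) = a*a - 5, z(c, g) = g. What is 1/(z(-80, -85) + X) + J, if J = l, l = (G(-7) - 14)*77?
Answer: 30963241/13404 ≈ 2310.0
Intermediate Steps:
G(a) = -5 + a² (G(a) = a² - 5 = -5 + a²)
X = 13489 (X = 5130 + 8359 = 13489)
l = 2310 (l = ((-5 + (-7)²) - 14)*77 = ((-5 + 49) - 14)*77 = (44 - 14)*77 = 30*77 = 2310)
J = 2310
1/(z(-80, -85) + X) + J = 1/(-85 + 13489) + 2310 = 1/13404 + 2310 = 30963241/13404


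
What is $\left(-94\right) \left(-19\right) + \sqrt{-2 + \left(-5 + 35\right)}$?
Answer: $1786 + 2 \sqrt{7} \approx 1791.3$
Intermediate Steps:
$\left(-94\right) \left(-19\right) + \sqrt{-2 + \left(-5 + 35\right)} = 1786 + \sqrt{-2 + 30} = 1786 + \sqrt{28} = 1786 + 2 \sqrt{7}$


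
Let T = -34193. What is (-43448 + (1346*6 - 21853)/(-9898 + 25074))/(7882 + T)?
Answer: 659380625/399295736 ≈ 1.6514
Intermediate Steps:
(-43448 + (1346*6 - 21853)/(-9898 + 25074))/(7882 + T) = (-43448 + (1346*6 - 21853)/(-9898 + 25074))/(7882 - 34193) = (-43448 + (8076 - 21853)/15176)/(-26311) = (-43448 - 13777*1/15176)*(-1/26311) = (-43448 - 13777/15176)*(-1/26311) = -659380625/15176*(-1/26311) = 659380625/399295736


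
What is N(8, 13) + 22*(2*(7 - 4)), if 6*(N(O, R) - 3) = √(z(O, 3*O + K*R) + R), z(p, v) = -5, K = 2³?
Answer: 135 + √2/3 ≈ 135.47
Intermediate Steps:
K = 8
N(O, R) = 3 + √(-5 + R)/6
N(8, 13) + 22*(2*(7 - 4)) = (3 + √(-5 + 13)/6) + 22*(2*(7 - 4)) = (3 + √8/6) + 22*(2*3) = (3 + (2*√2)/6) + 22*6 = (3 + √2/3) + 132 = 135 + √2/3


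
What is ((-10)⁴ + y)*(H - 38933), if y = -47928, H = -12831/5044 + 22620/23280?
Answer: 143240913948/97 ≈ 1.4767e+9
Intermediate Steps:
H = -305/194 (H = -12831*1/5044 + 22620*(1/23280) = -987/388 + 377/388 = -305/194 ≈ -1.5722)
((-10)⁴ + y)*(H - 38933) = ((-10)⁴ - 47928)*(-305/194 - 38933) = (10000 - 47928)*(-7553307/194) = -37928*(-7553307/194) = 143240913948/97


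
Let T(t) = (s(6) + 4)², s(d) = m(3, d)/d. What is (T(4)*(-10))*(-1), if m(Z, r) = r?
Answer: 250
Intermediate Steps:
s(d) = 1 (s(d) = d/d = 1)
T(t) = 25 (T(t) = (1 + 4)² = 5² = 25)
(T(4)*(-10))*(-1) = (25*(-10))*(-1) = -250*(-1) = 250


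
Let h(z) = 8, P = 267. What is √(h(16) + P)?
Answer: 5*√11 ≈ 16.583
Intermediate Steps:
√(h(16) + P) = √(8 + 267) = √275 = 5*√11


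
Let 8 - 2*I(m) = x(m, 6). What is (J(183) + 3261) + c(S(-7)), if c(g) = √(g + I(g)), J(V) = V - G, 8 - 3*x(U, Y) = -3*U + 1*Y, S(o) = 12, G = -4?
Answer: 3448 + √87/3 ≈ 3451.1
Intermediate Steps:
x(U, Y) = 8/3 + U - Y/3 (x(U, Y) = 8/3 - (-3*U + 1*Y)/3 = 8/3 - (-3*U + Y)/3 = 8/3 - (Y - 3*U)/3 = 8/3 + (U - Y/3) = 8/3 + U - Y/3)
I(m) = 11/3 - m/2 (I(m) = 4 - (8/3 + m - ⅓*6)/2 = 4 - (8/3 + m - 2)/2 = 4 - (⅔ + m)/2 = 4 + (-⅓ - m/2) = 11/3 - m/2)
J(V) = 4 + V (J(V) = V - 1*(-4) = V + 4 = 4 + V)
c(g) = √(11/3 + g/2) (c(g) = √(g + (11/3 - g/2)) = √(11/3 + g/2))
(J(183) + 3261) + c(S(-7)) = ((4 + 183) + 3261) + √(132 + 18*12)/6 = (187 + 3261) + √(132 + 216)/6 = 3448 + √348/6 = 3448 + (2*√87)/6 = 3448 + √87/3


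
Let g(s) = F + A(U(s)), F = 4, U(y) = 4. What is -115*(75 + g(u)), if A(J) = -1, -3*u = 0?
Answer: -8970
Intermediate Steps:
u = 0 (u = -⅓*0 = 0)
g(s) = 3 (g(s) = 4 - 1 = 3)
-115*(75 + g(u)) = -115*(75 + 3) = -115*78 = -8970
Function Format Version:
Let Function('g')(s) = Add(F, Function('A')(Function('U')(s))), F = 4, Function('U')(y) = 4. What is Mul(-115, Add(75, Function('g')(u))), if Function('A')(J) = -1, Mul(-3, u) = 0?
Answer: -8970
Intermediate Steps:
u = 0 (u = Mul(Rational(-1, 3), 0) = 0)
Function('g')(s) = 3 (Function('g')(s) = Add(4, -1) = 3)
Mul(-115, Add(75, Function('g')(u))) = Mul(-115, Add(75, 3)) = Mul(-115, 78) = -8970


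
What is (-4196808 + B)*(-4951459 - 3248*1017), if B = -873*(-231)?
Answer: 32978623552875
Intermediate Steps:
B = 201663
(-4196808 + B)*(-4951459 - 3248*1017) = (-4196808 + 201663)*(-4951459 - 3248*1017) = -3995145*(-4951459 - 3303216) = -3995145*(-8254675) = 32978623552875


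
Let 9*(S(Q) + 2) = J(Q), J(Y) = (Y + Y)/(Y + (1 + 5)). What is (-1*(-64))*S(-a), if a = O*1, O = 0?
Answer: -128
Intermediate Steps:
a = 0 (a = 0*1 = 0)
J(Y) = 2*Y/(6 + Y) (J(Y) = (2*Y)/(Y + 6) = (2*Y)/(6 + Y) = 2*Y/(6 + Y))
S(Q) = -2 + 2*Q/(9*(6 + Q)) (S(Q) = -2 + (2*Q/(6 + Q))/9 = -2 + 2*Q/(9*(6 + Q)))
(-1*(-64))*S(-a) = (-1*(-64))*(4*(-27 - (-4)*0)/(9*(6 - 1*0))) = 64*(4*(-27 - 4*0)/(9*(6 + 0))) = 64*((4/9)*(-27 + 0)/6) = 64*((4/9)*(⅙)*(-27)) = 64*(-2) = -128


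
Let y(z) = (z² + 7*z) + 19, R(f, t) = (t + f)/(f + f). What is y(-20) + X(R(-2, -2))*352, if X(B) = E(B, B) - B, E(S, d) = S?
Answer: 279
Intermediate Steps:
R(f, t) = (f + t)/(2*f) (R(f, t) = (f + t)/((2*f)) = (f + t)*(1/(2*f)) = (f + t)/(2*f))
y(z) = 19 + z² + 7*z
X(B) = 0 (X(B) = B - B = 0)
y(-20) + X(R(-2, -2))*352 = (19 + (-20)² + 7*(-20)) + 0*352 = (19 + 400 - 140) + 0 = 279 + 0 = 279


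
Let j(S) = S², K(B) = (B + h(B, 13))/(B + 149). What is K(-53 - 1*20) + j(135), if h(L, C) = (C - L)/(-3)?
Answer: 4154995/228 ≈ 18224.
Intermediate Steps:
h(L, C) = -C/3 + L/3 (h(L, C) = (C - L)*(-⅓) = -C/3 + L/3)
K(B) = (-13/3 + 4*B/3)/(149 + B) (K(B) = (B + (-⅓*13 + B/3))/(B + 149) = (B + (-13/3 + B/3))/(149 + B) = (-13/3 + 4*B/3)/(149 + B))
K(-53 - 1*20) + j(135) = (-13 + 4*(-53 - 1*20))/(3*(149 + (-53 - 1*20))) + 135² = (-13 + 4*(-53 - 20))/(3*(149 + (-53 - 20))) + 18225 = (-13 + 4*(-73))/(3*(149 - 73)) + 18225 = (⅓)*(-13 - 292)/76 + 18225 = (⅓)*(1/76)*(-305) + 18225 = -305/228 + 18225 = 4154995/228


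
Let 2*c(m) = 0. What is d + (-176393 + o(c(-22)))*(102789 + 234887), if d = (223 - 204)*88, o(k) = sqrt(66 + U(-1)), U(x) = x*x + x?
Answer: -59563680996 + 337676*sqrt(66) ≈ -5.9561e+10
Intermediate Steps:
c(m) = 0 (c(m) = (1/2)*0 = 0)
U(x) = x + x**2 (U(x) = x**2 + x = x + x**2)
o(k) = sqrt(66) (o(k) = sqrt(66 - (1 - 1)) = sqrt(66 - 1*0) = sqrt(66 + 0) = sqrt(66))
d = 1672 (d = 19*88 = 1672)
d + (-176393 + o(c(-22)))*(102789 + 234887) = 1672 + (-176393 + sqrt(66))*(102789 + 234887) = 1672 + (-176393 + sqrt(66))*337676 = 1672 + (-59563682668 + 337676*sqrt(66)) = -59563680996 + 337676*sqrt(66)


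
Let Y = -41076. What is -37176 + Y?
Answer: -78252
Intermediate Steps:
-37176 + Y = -37176 - 41076 = -78252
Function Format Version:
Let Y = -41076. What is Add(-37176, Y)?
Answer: -78252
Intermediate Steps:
Add(-37176, Y) = Add(-37176, -41076) = -78252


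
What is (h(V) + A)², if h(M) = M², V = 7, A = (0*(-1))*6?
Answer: 2401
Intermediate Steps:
A = 0 (A = 0*6 = 0)
(h(V) + A)² = (7² + 0)² = (49 + 0)² = 49² = 2401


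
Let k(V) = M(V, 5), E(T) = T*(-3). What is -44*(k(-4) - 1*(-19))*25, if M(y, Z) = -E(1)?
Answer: -24200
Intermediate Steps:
E(T) = -3*T
M(y, Z) = 3 (M(y, Z) = -(-3) = -1*(-3) = 3)
k(V) = 3
-44*(k(-4) - 1*(-19))*25 = -44*(3 - 1*(-19))*25 = -44*(3 + 19)*25 = -44*22*25 = -968*25 = -24200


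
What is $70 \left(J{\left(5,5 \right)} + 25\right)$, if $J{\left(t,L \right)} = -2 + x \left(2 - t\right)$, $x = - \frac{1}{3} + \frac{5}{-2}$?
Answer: $2205$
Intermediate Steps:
$x = - \frac{17}{6}$ ($x = \left(-1\right) \frac{1}{3} + 5 \left(- \frac{1}{2}\right) = - \frac{1}{3} - \frac{5}{2} = - \frac{17}{6} \approx -2.8333$)
$J{\left(t,L \right)} = - \frac{23}{3} + \frac{17 t}{6}$ ($J{\left(t,L \right)} = -2 - \frac{17 \left(2 - t\right)}{6} = -2 + \left(- \frac{17}{3} + \frac{17 t}{6}\right) = - \frac{23}{3} + \frac{17 t}{6}$)
$70 \left(J{\left(5,5 \right)} + 25\right) = 70 \left(\left(- \frac{23}{3} + \frac{17}{6} \cdot 5\right) + 25\right) = 70 \left(\left(- \frac{23}{3} + \frac{85}{6}\right) + 25\right) = 70 \left(\frac{13}{2} + 25\right) = 70 \cdot \frac{63}{2} = 2205$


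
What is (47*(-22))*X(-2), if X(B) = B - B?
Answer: 0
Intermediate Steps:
X(B) = 0
(47*(-22))*X(-2) = (47*(-22))*0 = -1034*0 = 0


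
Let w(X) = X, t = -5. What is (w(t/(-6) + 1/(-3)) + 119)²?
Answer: 57121/4 ≈ 14280.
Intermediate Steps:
(w(t/(-6) + 1/(-3)) + 119)² = ((-5/(-6) + 1/(-3)) + 119)² = ((-5*(-⅙) + 1*(-⅓)) + 119)² = ((⅚ - ⅓) + 119)² = (½ + 119)² = (239/2)² = 57121/4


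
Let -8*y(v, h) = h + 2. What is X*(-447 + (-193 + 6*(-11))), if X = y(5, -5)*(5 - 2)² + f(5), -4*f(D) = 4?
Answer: -6707/4 ≈ -1676.8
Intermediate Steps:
y(v, h) = -¼ - h/8 (y(v, h) = -(h + 2)/8 = -(2 + h)/8 = -¼ - h/8)
f(D) = -1 (f(D) = -¼*4 = -1)
X = 19/8 (X = (-¼ - ⅛*(-5))*(5 - 2)² - 1 = (-¼ + 5/8)*3² - 1 = (3/8)*9 - 1 = 27/8 - 1 = 19/8 ≈ 2.3750)
X*(-447 + (-193 + 6*(-11))) = 19*(-447 + (-193 + 6*(-11)))/8 = 19*(-447 + (-193 - 66))/8 = 19*(-447 - 259)/8 = (19/8)*(-706) = -6707/4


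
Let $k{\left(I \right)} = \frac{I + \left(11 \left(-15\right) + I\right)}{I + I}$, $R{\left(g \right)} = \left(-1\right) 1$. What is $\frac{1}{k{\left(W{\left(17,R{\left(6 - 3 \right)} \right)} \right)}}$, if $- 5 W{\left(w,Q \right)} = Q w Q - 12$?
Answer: $\frac{2}{167} \approx 0.011976$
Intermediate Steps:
$R{\left(g \right)} = -1$
$W{\left(w,Q \right)} = \frac{12}{5} - \frac{w Q^{2}}{5}$ ($W{\left(w,Q \right)} = - \frac{Q w Q - 12}{5} = - \frac{w Q^{2} - 12}{5} = - \frac{-12 + w Q^{2}}{5} = \frac{12}{5} - \frac{w Q^{2}}{5}$)
$k{\left(I \right)} = \frac{-165 + 2 I}{2 I}$ ($k{\left(I \right)} = \frac{I + \left(-165 + I\right)}{2 I} = \left(-165 + 2 I\right) \frac{1}{2 I} = \frac{-165 + 2 I}{2 I}$)
$\frac{1}{k{\left(W{\left(17,R{\left(6 - 3 \right)} \right)} \right)}} = \frac{1}{\frac{1}{\frac{12}{5} - \frac{17 \left(-1\right)^{2}}{5}} \left(- \frac{165}{2} + \left(\frac{12}{5} - \frac{17 \left(-1\right)^{2}}{5}\right)\right)} = \frac{1}{\frac{1}{\frac{12}{5} - \frac{17}{5} \cdot 1} \left(- \frac{165}{2} + \left(\frac{12}{5} - \frac{17}{5} \cdot 1\right)\right)} = \frac{1}{\frac{1}{\frac{12}{5} - \frac{17}{5}} \left(- \frac{165}{2} + \left(\frac{12}{5} - \frac{17}{5}\right)\right)} = \frac{1}{\frac{1}{-1} \left(- \frac{165}{2} - 1\right)} = \frac{1}{\left(-1\right) \left(- \frac{167}{2}\right)} = \frac{1}{\frac{167}{2}} = \frac{2}{167}$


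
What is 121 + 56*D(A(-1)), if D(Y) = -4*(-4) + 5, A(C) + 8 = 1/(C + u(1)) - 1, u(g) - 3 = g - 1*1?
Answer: 1297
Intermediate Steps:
u(g) = 2 + g (u(g) = 3 + (g - 1*1) = 3 + (g - 1) = 3 + (-1 + g) = 2 + g)
A(C) = -9 + 1/(3 + C) (A(C) = -8 + (1/(C + (2 + 1)) - 1) = -8 + (1/(C + 3) - 1) = -8 + (1/(3 + C) - 1) = -8 + (-1 + 1/(3 + C)) = -9 + 1/(3 + C))
D(Y) = 21 (D(Y) = 16 + 5 = 21)
121 + 56*D(A(-1)) = 121 + 56*21 = 121 + 1176 = 1297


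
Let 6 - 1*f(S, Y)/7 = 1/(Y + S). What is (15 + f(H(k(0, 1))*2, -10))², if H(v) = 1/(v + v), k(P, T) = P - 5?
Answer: 8655364/2601 ≈ 3327.7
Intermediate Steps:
k(P, T) = -5 + P
H(v) = 1/(2*v)
f(S, Y) = 42 - 7/(S + Y) (f(S, Y) = 42 - 7/(Y + S) = 42 - 7/(S + Y))
(15 + f(H(k(0, 1))*2, -10))² = (15 + 7*(-1 + 6*((1/(2*(-5 + 0)))*2) + 6*(-10))/((1/(2*(-5 + 0)))*2 - 10))² = (15 + 7*(-1 + 6*(((½)/(-5))*2) - 60)/(((½)/(-5))*2 - 10))² = (15 + 7*(-1 + 6*(((½)*(-⅕))*2) - 60)/(((½)*(-⅕))*2 - 10))² = (15 + 7*(-1 + 6*(-⅒*2) - 60)/(-⅒*2 - 10))² = (15 + 7*(-1 + 6*(-⅕) - 60)/(-⅕ - 10))² = (15 + 7*(-1 - 6/5 - 60)/(-51/5))² = (15 + 7*(-5/51)*(-311/5))² = (15 + 2177/51)² = (2942/51)² = 8655364/2601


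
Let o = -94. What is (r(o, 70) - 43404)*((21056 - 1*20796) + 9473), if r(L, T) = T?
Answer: -421769822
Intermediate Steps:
(r(o, 70) - 43404)*((21056 - 1*20796) + 9473) = (70 - 43404)*((21056 - 1*20796) + 9473) = -43334*((21056 - 20796) + 9473) = -43334*(260 + 9473) = -43334*9733 = -421769822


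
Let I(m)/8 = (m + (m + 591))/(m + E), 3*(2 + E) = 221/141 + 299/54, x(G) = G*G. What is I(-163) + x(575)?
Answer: 409389852695/1238279 ≈ 3.3061e+5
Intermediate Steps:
x(G) = G²
E = 2803/7614 (E = -2 + (221/141 + 299/54)/3 = -2 + (⅓)*(18031/2538) = -2 + 18031/7614 = 2803/7614 ≈ 0.36814)
I(m) = 8*(591 + 2*m)/(2803/7614 + m) (I(m) = 8*((m + (m + 591))/(m + 2803/7614)) = 8*((m + (591 + m))/(2803/7614 + m)) = 8*((591 + 2*m)/(2803/7614 + m)) = 8*(591 + 2*m)/(2803/7614 + m))
I(-163) + x(575) = 60912*(591 + 2*(-163))/(2803 + 7614*(-163)) + 575² = 60912*(591 - 326)/(2803 - 1241082) + 330625 = 60912*265/(-1238279) + 330625 = 60912*(-1/1238279)*265 + 330625 = -16141680/1238279 + 330625 = 409389852695/1238279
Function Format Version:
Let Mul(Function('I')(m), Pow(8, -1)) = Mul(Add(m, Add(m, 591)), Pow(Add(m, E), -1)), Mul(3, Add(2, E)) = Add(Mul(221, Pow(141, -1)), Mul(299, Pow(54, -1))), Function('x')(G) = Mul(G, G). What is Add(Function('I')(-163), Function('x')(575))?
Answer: Rational(409389852695, 1238279) ≈ 3.3061e+5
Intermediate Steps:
Function('x')(G) = Pow(G, 2)
E = Rational(2803, 7614) (E = Add(-2, Mul(Rational(1, 3), Add(Mul(221, Pow(141, -1)), Mul(299, Pow(54, -1))))) = Add(-2, Mul(Rational(1, 3), Add(Mul(221, Rational(1, 141)), Mul(299, Rational(1, 54))))) = Add(-2, Mul(Rational(1, 3), Add(Rational(221, 141), Rational(299, 54)))) = Add(-2, Mul(Rational(1, 3), Rational(18031, 2538))) = Add(-2, Rational(18031, 7614)) = Rational(2803, 7614) ≈ 0.36814)
Function('I')(m) = Mul(8, Pow(Add(Rational(2803, 7614), m), -1), Add(591, Mul(2, m))) (Function('I')(m) = Mul(8, Mul(Add(m, Add(m, 591)), Pow(Add(m, Rational(2803, 7614)), -1))) = Mul(8, Mul(Add(m, Add(591, m)), Pow(Add(Rational(2803, 7614), m), -1))) = Mul(8, Mul(Add(591, Mul(2, m)), Pow(Add(Rational(2803, 7614), m), -1))) = Mul(8, Mul(Pow(Add(Rational(2803, 7614), m), -1), Add(591, Mul(2, m)))) = Mul(8, Pow(Add(Rational(2803, 7614), m), -1), Add(591, Mul(2, m))))
Add(Function('I')(-163), Function('x')(575)) = Add(Mul(60912, Pow(Add(2803, Mul(7614, -163)), -1), Add(591, Mul(2, -163))), Pow(575, 2)) = Add(Mul(60912, Pow(Add(2803, -1241082), -1), Add(591, -326)), 330625) = Add(Mul(60912, Pow(-1238279, -1), 265), 330625) = Add(Mul(60912, Rational(-1, 1238279), 265), 330625) = Add(Rational(-16141680, 1238279), 330625) = Rational(409389852695, 1238279)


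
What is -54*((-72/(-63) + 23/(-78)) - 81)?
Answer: 393867/91 ≈ 4328.2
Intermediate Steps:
-54*((-72/(-63) + 23/(-78)) - 81) = -54*((-72*(-1/63) + 23*(-1/78)) - 81) = -54*((8/7 - 23/78) - 81) = -54*(463/546 - 81) = -54*(-43763/546) = 393867/91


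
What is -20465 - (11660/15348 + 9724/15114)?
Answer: -5994425266/292891 ≈ -20466.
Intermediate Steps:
-20465 - (11660/15348 + 9724/15114) = -20465 - (11660*(1/15348) + 9724*(1/15114)) = -20465 - (2915/3837 + 442/687) = -20465 - 1*410951/292891 = -20465 - 410951/292891 = -5994425266/292891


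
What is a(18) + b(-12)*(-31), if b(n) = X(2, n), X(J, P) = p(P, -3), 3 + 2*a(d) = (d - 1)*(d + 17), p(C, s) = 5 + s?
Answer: 234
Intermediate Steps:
a(d) = -3/2 + (-1 + d)*(17 + d)/2 (a(d) = -3/2 + ((d - 1)*(d + 17))/2 = -3/2 + ((-1 + d)*(17 + d))/2 = -3/2 + (-1 + d)*(17 + d)/2)
X(J, P) = 2 (X(J, P) = 5 - 3 = 2)
b(n) = 2
a(18) + b(-12)*(-31) = (-10 + (½)*18² + 8*18) + 2*(-31) = (-10 + (½)*324 + 144) - 62 = (-10 + 162 + 144) - 62 = 296 - 62 = 234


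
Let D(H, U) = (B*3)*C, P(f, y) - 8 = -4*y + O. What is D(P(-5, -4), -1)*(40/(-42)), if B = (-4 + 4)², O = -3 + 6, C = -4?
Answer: 0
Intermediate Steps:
O = 3
B = 0 (B = 0² = 0)
P(f, y) = 11 - 4*y (P(f, y) = 8 + (-4*y + 3) = 8 + (3 - 4*y) = 11 - 4*y)
D(H, U) = 0 (D(H, U) = (0*3)*(-4) = 0*(-4) = 0)
D(P(-5, -4), -1)*(40/(-42)) = 0*(40/(-42)) = 0*(40*(-1/42)) = 0*(-20/21) = 0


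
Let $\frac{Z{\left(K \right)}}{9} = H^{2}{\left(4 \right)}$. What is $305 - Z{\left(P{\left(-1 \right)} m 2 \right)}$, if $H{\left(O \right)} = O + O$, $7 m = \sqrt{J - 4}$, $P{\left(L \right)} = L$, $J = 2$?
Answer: $-271$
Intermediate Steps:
$m = \frac{i \sqrt{2}}{7}$ ($m = \frac{\sqrt{2 - 4}}{7} = \frac{\sqrt{-2}}{7} = \frac{i \sqrt{2}}{7} \approx 0.20203 i$)
$H{\left(O \right)} = 2 O$
$Z{\left(K \right)} = 576$ ($Z{\left(K \right)} = 9 \left(2 \cdot 4\right)^{2} = 9 \cdot 8^{2} = 9 \cdot 64 = 576$)
$305 - Z{\left(P{\left(-1 \right)} m 2 \right)} = 305 - 576 = -271$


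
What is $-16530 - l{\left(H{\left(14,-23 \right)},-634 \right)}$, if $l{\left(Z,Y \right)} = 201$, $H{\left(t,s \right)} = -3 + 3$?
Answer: $-16731$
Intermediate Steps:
$H{\left(t,s \right)} = 0$
$-16530 - l{\left(H{\left(14,-23 \right)},-634 \right)} = -16530 - 201 = -16731$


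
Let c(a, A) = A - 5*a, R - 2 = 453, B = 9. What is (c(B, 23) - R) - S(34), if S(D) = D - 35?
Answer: -476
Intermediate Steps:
S(D) = -35 + D
R = 455 (R = 2 + 453 = 455)
(c(B, 23) - R) - S(34) = ((23 - 5*9) - 1*455) - (-35 + 34) = ((23 - 45) - 455) - 1*(-1) = (-22 - 455) + 1 = -477 + 1 = -476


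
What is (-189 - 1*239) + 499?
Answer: 71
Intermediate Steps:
(-189 - 1*239) + 499 = (-189 - 239) + 499 = -428 + 499 = 71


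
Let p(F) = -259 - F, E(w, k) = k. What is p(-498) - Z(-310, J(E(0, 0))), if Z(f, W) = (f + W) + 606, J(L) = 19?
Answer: -76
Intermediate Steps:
Z(f, W) = 606 + W + f (Z(f, W) = (W + f) + 606 = 606 + W + f)
p(-498) - Z(-310, J(E(0, 0))) = (-259 - 1*(-498)) - (606 + 19 - 310) = (-259 + 498) - 1*315 = 239 - 315 = -76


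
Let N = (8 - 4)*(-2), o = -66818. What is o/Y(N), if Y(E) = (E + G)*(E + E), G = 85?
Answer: 33409/616 ≈ 54.235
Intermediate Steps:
N = -8 (N = 4*(-2) = -8)
Y(E) = 2*E*(85 + E) (Y(E) = (E + 85)*(E + E) = (85 + E)*(2*E) = 2*E*(85 + E))
o/Y(N) = -66818*(-1/(16*(85 - 8))) = -66818/(2*(-8)*77) = -66818/(-1232) = -66818*(-1/1232) = 33409/616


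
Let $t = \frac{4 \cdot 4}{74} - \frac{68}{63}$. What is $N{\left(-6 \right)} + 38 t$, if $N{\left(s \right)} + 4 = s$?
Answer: $- \frac{99766}{2331} \approx -42.8$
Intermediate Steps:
$N{\left(s \right)} = -4 + s$
$t = - \frac{2012}{2331}$ ($t = 16 \cdot \frac{1}{74} - \frac{68}{63} = \frac{8}{37} - \frac{68}{63} = - \frac{2012}{2331} \approx -0.86315$)
$N{\left(-6 \right)} + 38 t = \left(-4 - 6\right) + 38 \left(- \frac{2012}{2331}\right) = -10 - \frac{76456}{2331} = - \frac{99766}{2331}$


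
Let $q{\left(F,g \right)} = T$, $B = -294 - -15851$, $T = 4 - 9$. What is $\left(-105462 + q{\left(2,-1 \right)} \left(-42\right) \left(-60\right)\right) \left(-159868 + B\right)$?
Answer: $17037645282$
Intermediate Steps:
$T = -5$ ($T = 4 - 9 = -5$)
$B = 15557$ ($B = -294 + 15851 = 15557$)
$q{\left(F,g \right)} = -5$
$\left(-105462 + q{\left(2,-1 \right)} \left(-42\right) \left(-60\right)\right) \left(-159868 + B\right) = \left(-105462 + \left(-5\right) \left(-42\right) \left(-60\right)\right) \left(-159868 + 15557\right) = \left(-105462 + 210 \left(-60\right)\right) \left(-144311\right) = \left(-105462 - 12600\right) \left(-144311\right) = \left(-118062\right) \left(-144311\right) = 17037645282$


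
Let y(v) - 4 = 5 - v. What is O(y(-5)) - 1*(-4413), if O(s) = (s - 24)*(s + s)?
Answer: 4133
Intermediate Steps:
y(v) = 9 - v (y(v) = 4 + (5 - v) = 9 - v)
O(s) = 2*s*(-24 + s) (O(s) = (-24 + s)*(2*s) = 2*s*(-24 + s))
O(y(-5)) - 1*(-4413) = 2*(9 - 1*(-5))*(-24 + (9 - 1*(-5))) - 1*(-4413) = 2*(9 + 5)*(-24 + (9 + 5)) + 4413 = 2*14*(-24 + 14) + 4413 = 2*14*(-10) + 4413 = -280 + 4413 = 4133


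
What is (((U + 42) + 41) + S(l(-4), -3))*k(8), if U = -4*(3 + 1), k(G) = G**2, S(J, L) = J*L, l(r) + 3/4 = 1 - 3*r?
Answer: 1936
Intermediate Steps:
l(r) = 1/4 - 3*r (l(r) = -3/4 + (1 - 3*r) = 1/4 - 3*r)
U = -16 (U = -4*4 = -16)
(((U + 42) + 41) + S(l(-4), -3))*k(8) = (((-16 + 42) + 41) + (1/4 - 3*(-4))*(-3))*8**2 = ((26 + 41) + (1/4 + 12)*(-3))*64 = (67 + (49/4)*(-3))*64 = (67 - 147/4)*64 = (121/4)*64 = 1936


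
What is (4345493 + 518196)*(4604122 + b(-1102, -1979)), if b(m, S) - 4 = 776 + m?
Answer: 22391451418200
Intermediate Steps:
b(m, S) = 780 + m (b(m, S) = 4 + (776 + m) = 780 + m)
(4345493 + 518196)*(4604122 + b(-1102, -1979)) = (4345493 + 518196)*(4604122 + (780 - 1102)) = 4863689*(4604122 - 322) = 4863689*4603800 = 22391451418200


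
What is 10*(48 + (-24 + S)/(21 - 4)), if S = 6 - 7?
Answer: 7910/17 ≈ 465.29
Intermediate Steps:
S = -1
10*(48 + (-24 + S)/(21 - 4)) = 10*(48 + (-24 - 1)/(21 - 4)) = 10*(48 - 25/17) = 10*(791/17) = 7910/17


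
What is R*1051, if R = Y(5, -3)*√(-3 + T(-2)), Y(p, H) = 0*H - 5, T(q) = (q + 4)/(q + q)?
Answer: -5255*I*√14/2 ≈ -9831.2*I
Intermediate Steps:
T(q) = (4 + q)/(2*q) (T(q) = (4 + q)/((2*q)) = (4 + q)*(1/(2*q)) = (4 + q)/(2*q))
Y(p, H) = -5 (Y(p, H) = 0 - 5 = -5)
R = -5*I*√14/2 (R = -5*√(-3 + (½)*(4 - 2)/(-2)) = -5*√(-3 + (½)*(-½)*2) = -5*√(-3 - ½) = -5*I*√14/2 ≈ -9.3541*I)
R*1051 = -5*I*√14/2*1051 = -5255*I*√14/2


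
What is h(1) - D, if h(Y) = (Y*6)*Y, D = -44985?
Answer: 44991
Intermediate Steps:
h(Y) = 6*Y² (h(Y) = (6*Y)*Y = 6*Y²)
h(1) - D = 6*1² - 1*(-44985) = 6*1 + 44985 = 6 + 44985 = 44991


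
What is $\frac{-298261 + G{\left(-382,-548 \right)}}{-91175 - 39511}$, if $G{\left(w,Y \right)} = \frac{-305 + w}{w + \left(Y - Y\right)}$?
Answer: $\frac{113935015}{49922052} \approx 2.2823$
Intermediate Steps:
$G{\left(w,Y \right)} = \frac{-305 + w}{w}$ ($G{\left(w,Y \right)} = \frac{-305 + w}{w + 0} = \frac{-305 + w}{w}$)
$\frac{-298261 + G{\left(-382,-548 \right)}}{-91175 - 39511} = \frac{-298261 + \frac{-305 - 382}{-382}}{-91175 - 39511} = \frac{-298261 - - \frac{687}{382}}{-130686} = \left(-298261 + \frac{687}{382}\right) \left(- \frac{1}{130686}\right) = \left(- \frac{113935015}{382}\right) \left(- \frac{1}{130686}\right) = \frac{113935015}{49922052}$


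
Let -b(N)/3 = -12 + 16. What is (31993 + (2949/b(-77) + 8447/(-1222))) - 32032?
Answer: -712823/2444 ≈ -291.66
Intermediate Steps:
b(N) = -12 (b(N) = -3*(-12 + 16) = -3*4 = -12)
(31993 + (2949/b(-77) + 8447/(-1222))) - 32032 = (31993 + (2949/(-12) + 8447/(-1222))) - 32032 = (31993 + (2949*(-1/12) + 8447*(-1/1222))) - 32032 = (31993 + (-983/4 - 8447/1222)) - 32032 = (31993 - 617507/2444) - 32032 = 77573385/2444 - 32032 = -712823/2444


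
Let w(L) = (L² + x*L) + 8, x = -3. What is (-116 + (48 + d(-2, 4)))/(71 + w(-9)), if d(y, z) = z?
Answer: -64/187 ≈ -0.34225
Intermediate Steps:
w(L) = 8 + L² - 3*L (w(L) = (L² - 3*L) + 8 = 8 + L² - 3*L)
(-116 + (48 + d(-2, 4)))/(71 + w(-9)) = (-116 + (48 + 4))/(71 + (8 + (-9)² - 3*(-9))) = (-116 + 52)/(71 + (8 + 81 + 27)) = -64/(71 + 116) = -64/187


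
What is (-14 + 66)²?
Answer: 2704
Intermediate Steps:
(-14 + 66)² = 52² = 2704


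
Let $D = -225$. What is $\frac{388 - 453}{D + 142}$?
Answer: $\frac{65}{83} \approx 0.78313$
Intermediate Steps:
$\frac{388 - 453}{D + 142} = \frac{388 - 453}{-225 + 142} = - \frac{65}{-83} = \left(-65\right) \left(- \frac{1}{83}\right) = \frac{65}{83}$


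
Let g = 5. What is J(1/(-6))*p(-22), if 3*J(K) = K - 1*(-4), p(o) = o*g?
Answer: -1265/9 ≈ -140.56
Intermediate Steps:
p(o) = 5*o (p(o) = o*5 = 5*o)
J(K) = 4/3 + K/3 (J(K) = (K - 1*(-4))/3 = (K + 4)/3 = (4 + K)/3 = 4/3 + K/3)
J(1/(-6))*p(-22) = (4/3 + (⅓)/(-6))*(5*(-22)) = (4/3 + (⅓)*(-⅙))*(-110) = (4/3 - 1/18)*(-110) = (23/18)*(-110) = -1265/9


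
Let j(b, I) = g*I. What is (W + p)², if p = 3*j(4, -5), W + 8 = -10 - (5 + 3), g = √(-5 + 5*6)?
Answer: 10201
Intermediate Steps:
g = 5 (g = √(-5 + 30) = √25 = 5)
j(b, I) = 5*I
W = -26 (W = -8 + (-10 - (5 + 3)) = -8 + (-10 - 1*8) = -8 + (-10 - 8) = -8 - 18 = -26)
p = -75 (p = 3*(5*(-5)) = 3*(-25) = -75)
(W + p)² = (-26 - 75)² = (-101)² = 10201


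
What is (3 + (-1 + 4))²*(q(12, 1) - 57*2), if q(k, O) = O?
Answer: -4068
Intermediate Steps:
(3 + (-1 + 4))²*(q(12, 1) - 57*2) = (3 + (-1 + 4))²*(1 - 57*2) = (3 + 3)²*(1 - 114) = 6²*(-113) = 36*(-113) = -4068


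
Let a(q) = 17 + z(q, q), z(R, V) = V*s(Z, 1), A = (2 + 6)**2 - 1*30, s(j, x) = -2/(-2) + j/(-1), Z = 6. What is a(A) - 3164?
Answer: -3317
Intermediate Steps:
s(j, x) = 1 - j (s(j, x) = -2*(-1/2) + j*(-1) = 1 - j)
A = 34 (A = 8**2 - 30 = 64 - 30 = 34)
z(R, V) = -5*V (z(R, V) = V*(1 - 1*6) = V*(1 - 6) = V*(-5) = -5*V)
a(q) = 17 - 5*q
a(A) - 3164 = (17 - 5*34) - 3164 = (17 - 170) - 3164 = -153 - 3164 = -3317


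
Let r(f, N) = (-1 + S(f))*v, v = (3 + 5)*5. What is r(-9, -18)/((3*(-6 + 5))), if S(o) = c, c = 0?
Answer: 40/3 ≈ 13.333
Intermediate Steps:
S(o) = 0
v = 40 (v = 8*5 = 40)
r(f, N) = -40 (r(f, N) = (-1 + 0)*40 = -1*40 = -40)
r(-9, -18)/((3*(-6 + 5))) = -40*1/(3*(-6 + 5)) = -40/(3*(-1)) = -40/(-3) = -40*(-⅓) = 40/3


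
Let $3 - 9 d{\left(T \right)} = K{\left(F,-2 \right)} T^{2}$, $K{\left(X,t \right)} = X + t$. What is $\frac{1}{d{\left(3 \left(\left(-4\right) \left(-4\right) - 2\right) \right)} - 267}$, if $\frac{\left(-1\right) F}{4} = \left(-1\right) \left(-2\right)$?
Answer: $\frac{3}{5080} \approx 0.00059055$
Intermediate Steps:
$F = -8$ ($F = - 4 \left(\left(-1\right) \left(-2\right)\right) = \left(-4\right) 2 = -8$)
$d{\left(T \right)} = \frac{1}{3} + \frac{10 T^{2}}{9}$ ($d{\left(T \right)} = \frac{1}{3} - \frac{\left(-8 - 2\right) T^{2}}{9} = \frac{1}{3} - \frac{\left(-10\right) T^{2}}{9} = \frac{1}{3} + \frac{10 T^{2}}{9}$)
$\frac{1}{d{\left(3 \left(\left(-4\right) \left(-4\right) - 2\right) \right)} - 267} = \frac{1}{\left(\frac{1}{3} + \frac{10 \left(3 \left(\left(-4\right) \left(-4\right) - 2\right)\right)^{2}}{9}\right) - 267} = \frac{1}{\left(\frac{1}{3} + \frac{10 \left(3 \left(16 - 2\right)\right)^{2}}{9}\right) - 267} = \frac{1}{\left(\frac{1}{3} + \frac{10 \left(3 \cdot 14\right)^{2}}{9}\right) - 267} = \frac{1}{\left(\frac{1}{3} + \frac{10 \cdot 42^{2}}{9}\right) - 267} = \frac{1}{\left(\frac{1}{3} + \frac{10}{9} \cdot 1764\right) - 267} = \frac{1}{\left(\frac{1}{3} + 1960\right) - 267} = \frac{1}{\frac{5881}{3} - 267} = \frac{1}{\frac{5080}{3}} = \frac{3}{5080}$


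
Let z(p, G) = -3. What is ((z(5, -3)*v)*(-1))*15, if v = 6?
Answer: 270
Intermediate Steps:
((z(5, -3)*v)*(-1))*15 = (-3*6*(-1))*15 = -18*(-1)*15 = 18*15 = 270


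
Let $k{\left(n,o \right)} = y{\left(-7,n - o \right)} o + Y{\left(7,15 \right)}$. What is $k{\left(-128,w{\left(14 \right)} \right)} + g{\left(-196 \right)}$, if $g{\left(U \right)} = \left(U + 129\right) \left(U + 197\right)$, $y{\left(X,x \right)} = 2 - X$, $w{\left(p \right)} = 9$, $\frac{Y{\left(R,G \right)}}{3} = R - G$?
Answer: $-10$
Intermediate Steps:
$Y{\left(R,G \right)} = - 3 G + 3 R$ ($Y{\left(R,G \right)} = 3 \left(R - G\right) = - 3 G + 3 R$)
$g{\left(U \right)} = \left(129 + U\right) \left(197 + U\right)$
$k{\left(n,o \right)} = -24 + 9 o$ ($k{\left(n,o \right)} = \left(2 - -7\right) o + \left(\left(-3\right) 15 + 3 \cdot 7\right) = \left(2 + 7\right) o + \left(-45 + 21\right) = 9 o - 24 = -24 + 9 o$)
$k{\left(-128,w{\left(14 \right)} \right)} + g{\left(-196 \right)} = \left(-24 + 9 \cdot 9\right) + \left(25413 + \left(-196\right)^{2} + 326 \left(-196\right)\right) = \left(-24 + 81\right) + \left(25413 + 38416 - 63896\right) = 57 - 67 = -10$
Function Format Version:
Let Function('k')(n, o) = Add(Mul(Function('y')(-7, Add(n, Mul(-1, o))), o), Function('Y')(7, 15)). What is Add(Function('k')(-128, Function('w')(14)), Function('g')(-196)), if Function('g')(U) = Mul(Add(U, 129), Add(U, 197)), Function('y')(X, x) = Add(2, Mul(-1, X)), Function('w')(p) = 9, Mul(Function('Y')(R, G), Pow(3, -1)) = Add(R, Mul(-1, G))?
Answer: -10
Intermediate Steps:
Function('Y')(R, G) = Add(Mul(-3, G), Mul(3, R)) (Function('Y')(R, G) = Mul(3, Add(R, Mul(-1, G))) = Add(Mul(-3, G), Mul(3, R)))
Function('g')(U) = Mul(Add(129, U), Add(197, U))
Function('k')(n, o) = Add(-24, Mul(9, o)) (Function('k')(n, o) = Add(Mul(Add(2, Mul(-1, -7)), o), Add(Mul(-3, 15), Mul(3, 7))) = Add(Mul(Add(2, 7), o), Add(-45, 21)) = Add(Mul(9, o), -24) = Add(-24, Mul(9, o)))
Add(Function('k')(-128, Function('w')(14)), Function('g')(-196)) = Add(Add(-24, Mul(9, 9)), Add(25413, Pow(-196, 2), Mul(326, -196))) = Add(Add(-24, 81), Add(25413, 38416, -63896)) = Add(57, -67) = -10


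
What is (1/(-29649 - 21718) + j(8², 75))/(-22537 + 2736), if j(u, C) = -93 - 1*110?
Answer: 10427502/1017117967 ≈ 0.010252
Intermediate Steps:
j(u, C) = -203 (j(u, C) = -93 - 110 = -203)
(1/(-29649 - 21718) + j(8², 75))/(-22537 + 2736) = (1/(-29649 - 21718) - 203)/(-22537 + 2736) = (1/(-51367) - 203)/(-19801) = (-1/51367 - 203)*(-1/19801) = -10427502/51367*(-1/19801) = 10427502/1017117967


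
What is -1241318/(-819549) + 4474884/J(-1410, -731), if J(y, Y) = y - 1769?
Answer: -3663440557394/2605346271 ≈ -1406.1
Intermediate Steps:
J(y, Y) = -1769 + y
-1241318/(-819549) + 4474884/J(-1410, -731) = -1241318/(-819549) + 4474884/(-1769 - 1410) = -1241318*(-1/819549) + 4474884/(-3179) = 1241318/819549 + 4474884*(-1/3179) = 1241318/819549 - 4474884/3179 = -3663440557394/2605346271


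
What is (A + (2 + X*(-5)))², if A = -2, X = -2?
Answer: 100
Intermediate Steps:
(A + (2 + X*(-5)))² = (-2 + (2 - 2*(-5)))² = (-2 + (2 + 10))² = (-2 + 12)² = 10² = 100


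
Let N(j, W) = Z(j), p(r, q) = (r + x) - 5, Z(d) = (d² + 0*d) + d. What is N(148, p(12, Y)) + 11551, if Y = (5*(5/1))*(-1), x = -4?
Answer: 33603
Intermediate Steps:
Y = -25 (Y = (5*(5*1))*(-1) = (5*5)*(-1) = 25*(-1) = -25)
Z(d) = d + d² (Z(d) = (d² + 0) + d = d² + d = d + d²)
p(r, q) = -9 + r (p(r, q) = (r - 4) - 5 = (-4 + r) - 5 = -9 + r)
N(j, W) = j*(1 + j)
N(148, p(12, Y)) + 11551 = 148*(1 + 148) + 11551 = 148*149 + 11551 = 22052 + 11551 = 33603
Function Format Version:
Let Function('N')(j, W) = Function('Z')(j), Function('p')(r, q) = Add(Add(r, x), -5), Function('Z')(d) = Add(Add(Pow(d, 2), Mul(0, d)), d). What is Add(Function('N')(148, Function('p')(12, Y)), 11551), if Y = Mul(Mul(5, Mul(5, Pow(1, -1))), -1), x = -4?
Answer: 33603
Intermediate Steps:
Y = -25 (Y = Mul(Mul(5, Mul(5, 1)), -1) = Mul(Mul(5, 5), -1) = Mul(25, -1) = -25)
Function('Z')(d) = Add(d, Pow(d, 2)) (Function('Z')(d) = Add(Add(Pow(d, 2), 0), d) = Add(Pow(d, 2), d) = Add(d, Pow(d, 2)))
Function('p')(r, q) = Add(-9, r) (Function('p')(r, q) = Add(Add(r, -4), -5) = Add(Add(-4, r), -5) = Add(-9, r))
Function('N')(j, W) = Mul(j, Add(1, j))
Add(Function('N')(148, Function('p')(12, Y)), 11551) = Add(Mul(148, Add(1, 148)), 11551) = Add(Mul(148, 149), 11551) = Add(22052, 11551) = 33603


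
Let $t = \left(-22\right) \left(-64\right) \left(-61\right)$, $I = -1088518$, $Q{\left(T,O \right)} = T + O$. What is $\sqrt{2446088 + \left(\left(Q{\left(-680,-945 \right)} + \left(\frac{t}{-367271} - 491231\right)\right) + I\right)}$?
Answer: $\frac{\sqrt{116639562716228522}}{367271} \approx 929.9$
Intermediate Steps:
$Q{\left(T,O \right)} = O + T$
$t = -85888$ ($t = 1408 \left(-61\right) = -85888$)
$\sqrt{2446088 + \left(\left(Q{\left(-680,-945 \right)} + \left(\frac{t}{-367271} - 491231\right)\right) + I\right)} = \sqrt{2446088 - \frac{580792724466}{367271}} = \sqrt{\frac{317584461382}{367271}} = \frac{\sqrt{116639562716228522}}{367271}$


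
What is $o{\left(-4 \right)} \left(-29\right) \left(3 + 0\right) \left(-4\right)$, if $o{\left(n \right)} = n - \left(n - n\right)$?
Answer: $-1392$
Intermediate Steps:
$o{\left(n \right)} = n$ ($o{\left(n \right)} = n - 0 = n + 0 = n$)
$o{\left(-4 \right)} \left(-29\right) \left(3 + 0\right) \left(-4\right) = \left(-4\right) \left(-29\right) \left(3 + 0\right) \left(-4\right) = 116 \cdot 3 \left(-4\right) = 116 \left(-12\right) = -1392$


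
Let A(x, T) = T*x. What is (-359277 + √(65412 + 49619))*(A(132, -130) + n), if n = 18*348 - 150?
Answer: 3968573742 - 11046*√115031 ≈ 3.9648e+9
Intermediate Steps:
n = 6114 (n = 6264 - 150 = 6114)
(-359277 + √(65412 + 49619))*(A(132, -130) + n) = (-359277 + √(65412 + 49619))*(-130*132 + 6114) = (-359277 + √115031)*(-17160 + 6114) = (-359277 + √115031)*(-11046) = 3968573742 - 11046*√115031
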